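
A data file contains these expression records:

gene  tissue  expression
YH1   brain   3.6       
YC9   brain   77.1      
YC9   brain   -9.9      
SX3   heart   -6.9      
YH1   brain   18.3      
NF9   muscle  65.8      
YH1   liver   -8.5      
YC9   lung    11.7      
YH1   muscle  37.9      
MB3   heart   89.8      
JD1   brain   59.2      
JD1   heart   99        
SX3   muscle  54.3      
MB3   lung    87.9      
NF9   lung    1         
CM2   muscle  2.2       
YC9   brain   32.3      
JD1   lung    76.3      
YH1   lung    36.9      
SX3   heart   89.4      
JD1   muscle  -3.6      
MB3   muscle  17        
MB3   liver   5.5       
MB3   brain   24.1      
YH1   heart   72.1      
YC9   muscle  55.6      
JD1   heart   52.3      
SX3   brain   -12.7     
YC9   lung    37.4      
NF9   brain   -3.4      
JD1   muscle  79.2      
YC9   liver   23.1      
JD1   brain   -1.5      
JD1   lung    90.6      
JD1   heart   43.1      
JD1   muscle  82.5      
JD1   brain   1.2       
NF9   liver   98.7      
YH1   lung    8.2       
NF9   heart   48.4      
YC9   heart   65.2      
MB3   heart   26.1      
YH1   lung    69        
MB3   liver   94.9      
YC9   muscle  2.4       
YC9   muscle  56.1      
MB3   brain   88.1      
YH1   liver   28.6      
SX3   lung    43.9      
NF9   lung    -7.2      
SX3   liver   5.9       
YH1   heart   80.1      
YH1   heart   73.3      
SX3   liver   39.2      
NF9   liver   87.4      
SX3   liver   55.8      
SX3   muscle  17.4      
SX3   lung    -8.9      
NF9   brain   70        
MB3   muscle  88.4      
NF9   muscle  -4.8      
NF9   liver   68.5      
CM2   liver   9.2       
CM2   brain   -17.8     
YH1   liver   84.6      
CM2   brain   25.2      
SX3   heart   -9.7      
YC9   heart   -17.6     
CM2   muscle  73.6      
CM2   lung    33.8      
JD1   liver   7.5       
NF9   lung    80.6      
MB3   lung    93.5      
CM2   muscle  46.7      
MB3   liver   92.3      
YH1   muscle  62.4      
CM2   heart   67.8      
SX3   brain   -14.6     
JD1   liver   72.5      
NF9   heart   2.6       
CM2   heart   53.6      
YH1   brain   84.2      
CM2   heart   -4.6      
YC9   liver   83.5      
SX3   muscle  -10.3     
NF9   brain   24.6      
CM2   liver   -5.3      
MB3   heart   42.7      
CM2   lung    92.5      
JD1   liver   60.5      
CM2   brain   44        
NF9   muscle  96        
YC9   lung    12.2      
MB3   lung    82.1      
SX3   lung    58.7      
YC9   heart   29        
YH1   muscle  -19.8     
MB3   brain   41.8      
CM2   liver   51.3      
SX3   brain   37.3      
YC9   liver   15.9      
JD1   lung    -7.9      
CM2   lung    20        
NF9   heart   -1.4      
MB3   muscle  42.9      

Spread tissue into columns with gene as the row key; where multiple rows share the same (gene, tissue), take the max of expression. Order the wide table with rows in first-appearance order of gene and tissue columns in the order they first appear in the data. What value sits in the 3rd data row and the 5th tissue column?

58.7

With rows in first-appearance order of gene, row 3 is gene=SX3. tissue columns in first-appearance order: brain, heart, muscle, liver, lung; column 5 is lung.
Long rows with gene=SX3, tissue=lung: max(43.9, -8.9, 58.7) = 58.7.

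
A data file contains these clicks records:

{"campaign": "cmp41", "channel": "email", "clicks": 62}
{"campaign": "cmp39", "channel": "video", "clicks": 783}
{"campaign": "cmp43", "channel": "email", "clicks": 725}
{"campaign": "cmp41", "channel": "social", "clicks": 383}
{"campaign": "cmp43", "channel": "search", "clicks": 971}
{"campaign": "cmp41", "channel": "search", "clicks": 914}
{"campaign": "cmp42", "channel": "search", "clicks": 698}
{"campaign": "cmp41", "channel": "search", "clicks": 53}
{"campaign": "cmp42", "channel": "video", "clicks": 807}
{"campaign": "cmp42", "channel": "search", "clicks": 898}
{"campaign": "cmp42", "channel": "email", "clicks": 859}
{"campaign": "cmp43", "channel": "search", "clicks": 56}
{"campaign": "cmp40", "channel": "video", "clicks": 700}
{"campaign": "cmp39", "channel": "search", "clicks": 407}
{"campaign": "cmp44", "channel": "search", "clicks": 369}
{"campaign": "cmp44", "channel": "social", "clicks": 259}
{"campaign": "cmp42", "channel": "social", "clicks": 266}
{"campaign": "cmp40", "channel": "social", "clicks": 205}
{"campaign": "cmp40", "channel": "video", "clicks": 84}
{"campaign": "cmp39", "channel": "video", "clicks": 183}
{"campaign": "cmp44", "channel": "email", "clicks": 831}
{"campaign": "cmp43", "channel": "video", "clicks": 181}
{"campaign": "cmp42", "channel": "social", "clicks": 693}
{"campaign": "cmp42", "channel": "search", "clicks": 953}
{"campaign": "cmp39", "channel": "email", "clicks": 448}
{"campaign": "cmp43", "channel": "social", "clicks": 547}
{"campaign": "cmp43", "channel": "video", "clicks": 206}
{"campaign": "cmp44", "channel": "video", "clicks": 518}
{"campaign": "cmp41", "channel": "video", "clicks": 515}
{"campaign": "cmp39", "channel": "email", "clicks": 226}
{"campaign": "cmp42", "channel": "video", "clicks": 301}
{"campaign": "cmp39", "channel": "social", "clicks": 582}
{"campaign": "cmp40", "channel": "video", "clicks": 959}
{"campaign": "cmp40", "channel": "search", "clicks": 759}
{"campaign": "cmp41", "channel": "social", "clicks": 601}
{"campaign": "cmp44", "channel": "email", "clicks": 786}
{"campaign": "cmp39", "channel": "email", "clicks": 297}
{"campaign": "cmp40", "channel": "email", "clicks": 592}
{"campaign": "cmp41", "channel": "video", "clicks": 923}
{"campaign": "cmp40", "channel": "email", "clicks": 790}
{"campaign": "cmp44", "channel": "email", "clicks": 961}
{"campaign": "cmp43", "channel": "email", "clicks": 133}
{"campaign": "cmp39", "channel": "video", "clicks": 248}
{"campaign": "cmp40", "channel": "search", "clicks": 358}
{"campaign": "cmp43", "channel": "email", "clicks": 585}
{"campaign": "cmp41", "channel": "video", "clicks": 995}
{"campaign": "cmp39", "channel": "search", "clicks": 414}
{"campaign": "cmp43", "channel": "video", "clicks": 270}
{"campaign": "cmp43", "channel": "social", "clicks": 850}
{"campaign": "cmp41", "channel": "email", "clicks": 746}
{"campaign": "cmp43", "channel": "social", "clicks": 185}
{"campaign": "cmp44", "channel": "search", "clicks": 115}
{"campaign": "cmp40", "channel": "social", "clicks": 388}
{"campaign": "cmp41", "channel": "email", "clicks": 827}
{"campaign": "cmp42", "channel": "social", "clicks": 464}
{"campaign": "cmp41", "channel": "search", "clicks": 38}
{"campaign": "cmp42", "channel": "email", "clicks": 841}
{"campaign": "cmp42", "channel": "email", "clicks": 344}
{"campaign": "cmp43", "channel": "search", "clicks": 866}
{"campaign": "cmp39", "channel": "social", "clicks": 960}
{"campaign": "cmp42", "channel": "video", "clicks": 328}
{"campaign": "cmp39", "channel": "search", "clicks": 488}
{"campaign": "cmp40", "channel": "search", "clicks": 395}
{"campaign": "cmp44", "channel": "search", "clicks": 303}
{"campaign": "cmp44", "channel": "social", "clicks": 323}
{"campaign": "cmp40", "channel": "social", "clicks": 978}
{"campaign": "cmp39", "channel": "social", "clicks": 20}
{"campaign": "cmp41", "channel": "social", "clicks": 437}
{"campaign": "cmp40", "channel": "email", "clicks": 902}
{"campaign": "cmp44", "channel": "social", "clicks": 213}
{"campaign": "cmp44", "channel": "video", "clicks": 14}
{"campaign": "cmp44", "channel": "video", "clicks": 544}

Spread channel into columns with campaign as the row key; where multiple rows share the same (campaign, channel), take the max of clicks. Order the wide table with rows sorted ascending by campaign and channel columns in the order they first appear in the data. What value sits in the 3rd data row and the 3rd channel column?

601

With rows sorted ascending by campaign, row 3 is campaign=cmp41. channel columns in first-appearance order: email, video, social, search; column 3 is social.
Long rows with campaign=cmp41, channel=social: max(383, 601, 437) = 601.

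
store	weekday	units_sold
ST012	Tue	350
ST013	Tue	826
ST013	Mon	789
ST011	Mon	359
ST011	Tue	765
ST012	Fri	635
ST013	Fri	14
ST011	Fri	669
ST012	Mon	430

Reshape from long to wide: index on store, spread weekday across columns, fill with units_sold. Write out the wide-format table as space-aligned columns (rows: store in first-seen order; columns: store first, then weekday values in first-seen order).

store  Tue  Mon  Fri
ST012  350  430  635
ST013  826  789  14 
ST011  765  359  669

Columns: store plus the 3 distinct weekday values (Tue, Mon, Fri).
For example, row ST012 column Tue takes units_sold=350 from the long row (ST012, Tue).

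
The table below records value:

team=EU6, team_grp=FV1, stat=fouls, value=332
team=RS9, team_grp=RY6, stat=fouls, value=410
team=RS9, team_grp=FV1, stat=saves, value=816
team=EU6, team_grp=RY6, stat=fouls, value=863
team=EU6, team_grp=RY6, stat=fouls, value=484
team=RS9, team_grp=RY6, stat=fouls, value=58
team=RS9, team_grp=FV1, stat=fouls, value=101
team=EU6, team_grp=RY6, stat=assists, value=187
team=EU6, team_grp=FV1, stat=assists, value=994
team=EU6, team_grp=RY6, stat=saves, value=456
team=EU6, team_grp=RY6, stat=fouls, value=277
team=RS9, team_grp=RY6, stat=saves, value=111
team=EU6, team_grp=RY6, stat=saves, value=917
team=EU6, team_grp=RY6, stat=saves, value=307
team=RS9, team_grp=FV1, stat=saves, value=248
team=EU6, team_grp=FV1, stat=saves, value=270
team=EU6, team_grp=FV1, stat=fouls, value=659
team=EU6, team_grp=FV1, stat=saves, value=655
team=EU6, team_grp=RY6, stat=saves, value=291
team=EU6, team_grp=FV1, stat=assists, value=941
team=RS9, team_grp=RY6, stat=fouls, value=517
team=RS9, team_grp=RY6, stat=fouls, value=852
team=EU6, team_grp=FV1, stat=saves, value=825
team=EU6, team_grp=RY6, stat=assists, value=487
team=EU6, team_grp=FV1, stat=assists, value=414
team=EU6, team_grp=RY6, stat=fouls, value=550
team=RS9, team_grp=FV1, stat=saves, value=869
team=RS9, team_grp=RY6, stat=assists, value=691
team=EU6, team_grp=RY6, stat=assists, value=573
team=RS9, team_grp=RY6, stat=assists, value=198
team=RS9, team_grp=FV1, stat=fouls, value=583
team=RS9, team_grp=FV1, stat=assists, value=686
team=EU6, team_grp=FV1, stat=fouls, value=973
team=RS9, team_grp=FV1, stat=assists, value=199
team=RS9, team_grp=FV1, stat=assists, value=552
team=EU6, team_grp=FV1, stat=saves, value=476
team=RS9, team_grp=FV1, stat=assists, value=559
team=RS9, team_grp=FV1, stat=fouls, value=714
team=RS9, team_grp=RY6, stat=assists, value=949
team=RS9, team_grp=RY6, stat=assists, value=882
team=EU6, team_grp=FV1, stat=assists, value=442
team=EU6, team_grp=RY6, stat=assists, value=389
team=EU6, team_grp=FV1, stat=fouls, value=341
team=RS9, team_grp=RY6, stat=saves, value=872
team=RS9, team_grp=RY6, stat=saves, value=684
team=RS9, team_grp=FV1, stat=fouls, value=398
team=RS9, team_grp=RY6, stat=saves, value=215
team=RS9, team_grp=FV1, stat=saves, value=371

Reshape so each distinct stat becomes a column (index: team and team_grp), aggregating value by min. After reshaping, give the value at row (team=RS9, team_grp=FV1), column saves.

Rows with team=RS9, team_grp=FV1 and stat=saves: value values are 816, 248, 869, 371.
min(816, 248, 869, 371) = 248.

248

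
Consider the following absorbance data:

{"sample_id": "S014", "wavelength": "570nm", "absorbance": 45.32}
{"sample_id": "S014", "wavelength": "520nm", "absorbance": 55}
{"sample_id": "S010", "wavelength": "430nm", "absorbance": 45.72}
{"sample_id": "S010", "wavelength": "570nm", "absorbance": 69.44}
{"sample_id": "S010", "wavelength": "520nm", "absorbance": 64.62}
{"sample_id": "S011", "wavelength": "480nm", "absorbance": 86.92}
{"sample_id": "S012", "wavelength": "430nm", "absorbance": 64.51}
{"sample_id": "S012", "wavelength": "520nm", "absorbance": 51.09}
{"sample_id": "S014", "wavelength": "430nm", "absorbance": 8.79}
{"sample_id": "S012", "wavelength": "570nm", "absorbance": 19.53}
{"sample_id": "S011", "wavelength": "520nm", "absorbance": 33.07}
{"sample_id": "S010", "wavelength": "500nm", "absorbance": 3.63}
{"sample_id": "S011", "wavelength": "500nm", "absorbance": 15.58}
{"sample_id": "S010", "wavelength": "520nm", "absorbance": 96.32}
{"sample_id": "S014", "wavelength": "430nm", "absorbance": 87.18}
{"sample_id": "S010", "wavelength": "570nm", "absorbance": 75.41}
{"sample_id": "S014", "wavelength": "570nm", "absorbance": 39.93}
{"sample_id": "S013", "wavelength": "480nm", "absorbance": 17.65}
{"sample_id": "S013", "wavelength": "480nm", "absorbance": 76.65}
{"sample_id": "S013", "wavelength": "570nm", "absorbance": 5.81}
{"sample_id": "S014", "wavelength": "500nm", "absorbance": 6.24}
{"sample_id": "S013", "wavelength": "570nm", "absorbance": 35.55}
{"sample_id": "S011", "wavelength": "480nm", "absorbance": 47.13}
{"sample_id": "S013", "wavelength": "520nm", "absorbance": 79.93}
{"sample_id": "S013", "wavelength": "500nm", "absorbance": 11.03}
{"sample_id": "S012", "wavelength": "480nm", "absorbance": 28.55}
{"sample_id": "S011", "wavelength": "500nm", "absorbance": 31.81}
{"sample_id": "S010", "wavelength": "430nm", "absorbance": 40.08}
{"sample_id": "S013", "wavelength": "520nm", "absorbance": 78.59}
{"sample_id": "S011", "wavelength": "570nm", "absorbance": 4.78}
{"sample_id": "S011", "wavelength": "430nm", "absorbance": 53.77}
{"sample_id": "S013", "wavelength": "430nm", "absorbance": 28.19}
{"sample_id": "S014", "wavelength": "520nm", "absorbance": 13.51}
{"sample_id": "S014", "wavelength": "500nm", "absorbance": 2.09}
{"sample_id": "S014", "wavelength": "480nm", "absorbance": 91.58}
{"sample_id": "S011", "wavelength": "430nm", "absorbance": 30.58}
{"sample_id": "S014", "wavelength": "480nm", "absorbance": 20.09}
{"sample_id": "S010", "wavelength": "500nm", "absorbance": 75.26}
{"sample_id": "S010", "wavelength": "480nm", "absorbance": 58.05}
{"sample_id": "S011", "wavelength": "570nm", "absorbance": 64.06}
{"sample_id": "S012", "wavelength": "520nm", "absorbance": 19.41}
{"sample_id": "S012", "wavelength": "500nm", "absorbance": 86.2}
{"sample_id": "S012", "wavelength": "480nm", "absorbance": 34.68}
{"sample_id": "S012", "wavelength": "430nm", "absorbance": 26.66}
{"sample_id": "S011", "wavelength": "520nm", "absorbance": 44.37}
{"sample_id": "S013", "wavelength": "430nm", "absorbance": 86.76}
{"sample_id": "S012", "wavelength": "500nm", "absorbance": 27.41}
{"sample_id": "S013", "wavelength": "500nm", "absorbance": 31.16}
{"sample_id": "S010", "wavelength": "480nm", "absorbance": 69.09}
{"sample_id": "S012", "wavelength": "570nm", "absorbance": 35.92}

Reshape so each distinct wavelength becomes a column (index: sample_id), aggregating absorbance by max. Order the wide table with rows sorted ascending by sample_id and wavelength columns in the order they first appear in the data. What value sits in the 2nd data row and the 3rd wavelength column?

53.77

With rows sorted ascending by sample_id, row 2 is sample_id=S011. wavelength columns in first-appearance order: 570nm, 520nm, 430nm, 480nm, 500nm; column 3 is 430nm.
Long rows with sample_id=S011, wavelength=430nm: max(53.77, 30.58) = 53.77.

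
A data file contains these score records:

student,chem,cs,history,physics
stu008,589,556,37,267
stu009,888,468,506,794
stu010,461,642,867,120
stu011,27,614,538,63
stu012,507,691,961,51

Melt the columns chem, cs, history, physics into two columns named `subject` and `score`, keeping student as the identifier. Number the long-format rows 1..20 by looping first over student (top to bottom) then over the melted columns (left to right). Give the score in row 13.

20 rows total (5 × 4). Row 13: index ⌊(13-1)/4⌋ = 3 into student → stu011; (13-1) mod 4 = 0 into the melted columns → chem.
So row 13 is (stu011, chem, 27); score = 27.

27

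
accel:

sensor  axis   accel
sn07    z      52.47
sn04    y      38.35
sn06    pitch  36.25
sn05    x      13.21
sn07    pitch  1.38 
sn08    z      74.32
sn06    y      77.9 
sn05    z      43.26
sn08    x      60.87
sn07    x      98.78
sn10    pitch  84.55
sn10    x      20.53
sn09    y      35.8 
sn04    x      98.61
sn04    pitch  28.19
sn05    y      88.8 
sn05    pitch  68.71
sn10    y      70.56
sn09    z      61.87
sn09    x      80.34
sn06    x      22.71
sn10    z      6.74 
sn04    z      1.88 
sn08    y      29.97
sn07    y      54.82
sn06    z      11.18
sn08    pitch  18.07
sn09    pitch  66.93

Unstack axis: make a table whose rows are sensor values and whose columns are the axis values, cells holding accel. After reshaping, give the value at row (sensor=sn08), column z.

Wide layout: rows indexed by sensor, columns are the 4 distinct axis values (z, y, pitch, x).
Cell (sensor=sn08, axis=z) draws from the long row where sensor=sn08 and axis=z, which has accel=74.32.

74.32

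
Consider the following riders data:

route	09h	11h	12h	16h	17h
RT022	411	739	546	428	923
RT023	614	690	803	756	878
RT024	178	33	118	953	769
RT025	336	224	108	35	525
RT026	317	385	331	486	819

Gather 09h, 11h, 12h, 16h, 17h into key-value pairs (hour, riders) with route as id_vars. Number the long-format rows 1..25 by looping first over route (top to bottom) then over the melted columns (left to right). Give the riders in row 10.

878

25 rows total (5 × 5). Row 10: index ⌊(10-1)/5⌋ = 1 into route → RT023; (10-1) mod 5 = 4 into the melted columns → 17h.
So row 10 is (RT023, 17h, 878); riders = 878.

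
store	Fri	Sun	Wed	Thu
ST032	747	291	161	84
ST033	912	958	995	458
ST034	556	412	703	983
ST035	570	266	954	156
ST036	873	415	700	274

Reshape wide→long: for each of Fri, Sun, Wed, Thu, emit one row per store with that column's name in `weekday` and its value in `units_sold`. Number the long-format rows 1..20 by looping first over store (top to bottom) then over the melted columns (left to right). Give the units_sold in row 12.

20 rows total (5 × 4). Row 12: index ⌊(12-1)/4⌋ = 2 into store → ST034; (12-1) mod 4 = 3 into the melted columns → Thu.
So row 12 is (ST034, Thu, 983); units_sold = 983.

983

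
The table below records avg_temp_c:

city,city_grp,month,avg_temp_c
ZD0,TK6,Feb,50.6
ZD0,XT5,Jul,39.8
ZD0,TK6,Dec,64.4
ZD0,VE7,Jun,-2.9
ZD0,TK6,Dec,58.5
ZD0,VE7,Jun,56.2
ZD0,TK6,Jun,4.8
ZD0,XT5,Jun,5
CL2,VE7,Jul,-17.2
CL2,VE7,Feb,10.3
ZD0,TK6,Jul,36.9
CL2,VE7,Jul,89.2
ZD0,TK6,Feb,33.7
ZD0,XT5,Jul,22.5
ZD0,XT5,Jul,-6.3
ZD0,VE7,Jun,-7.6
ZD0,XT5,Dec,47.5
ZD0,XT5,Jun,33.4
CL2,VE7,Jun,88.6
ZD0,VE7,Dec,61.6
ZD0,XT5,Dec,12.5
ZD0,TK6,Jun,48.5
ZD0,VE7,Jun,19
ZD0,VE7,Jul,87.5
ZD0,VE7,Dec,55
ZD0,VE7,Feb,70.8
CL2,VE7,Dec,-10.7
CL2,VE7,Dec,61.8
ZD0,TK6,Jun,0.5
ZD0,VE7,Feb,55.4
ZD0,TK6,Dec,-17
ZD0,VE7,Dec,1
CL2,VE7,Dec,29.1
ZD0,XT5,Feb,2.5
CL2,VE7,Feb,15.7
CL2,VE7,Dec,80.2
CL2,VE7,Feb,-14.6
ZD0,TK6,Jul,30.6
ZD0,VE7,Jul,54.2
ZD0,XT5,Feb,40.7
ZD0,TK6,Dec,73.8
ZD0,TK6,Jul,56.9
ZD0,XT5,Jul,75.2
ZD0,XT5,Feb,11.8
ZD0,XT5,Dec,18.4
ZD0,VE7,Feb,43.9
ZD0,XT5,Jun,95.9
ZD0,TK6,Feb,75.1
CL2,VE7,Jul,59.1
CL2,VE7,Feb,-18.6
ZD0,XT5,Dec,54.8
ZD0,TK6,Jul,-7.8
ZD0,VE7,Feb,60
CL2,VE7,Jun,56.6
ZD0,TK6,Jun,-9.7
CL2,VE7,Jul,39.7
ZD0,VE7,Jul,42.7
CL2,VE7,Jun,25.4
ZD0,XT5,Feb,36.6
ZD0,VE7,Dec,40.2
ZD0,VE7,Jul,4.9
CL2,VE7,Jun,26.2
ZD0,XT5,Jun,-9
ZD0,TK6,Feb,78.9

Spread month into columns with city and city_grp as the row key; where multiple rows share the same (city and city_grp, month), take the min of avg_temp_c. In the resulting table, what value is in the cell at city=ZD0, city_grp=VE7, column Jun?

Rows with city=ZD0, city_grp=VE7 and month=Jun: avg_temp_c values are -2.9, 56.2, -7.6, 19.
min(-2.9, 56.2, -7.6, 19) = -7.6.

-7.6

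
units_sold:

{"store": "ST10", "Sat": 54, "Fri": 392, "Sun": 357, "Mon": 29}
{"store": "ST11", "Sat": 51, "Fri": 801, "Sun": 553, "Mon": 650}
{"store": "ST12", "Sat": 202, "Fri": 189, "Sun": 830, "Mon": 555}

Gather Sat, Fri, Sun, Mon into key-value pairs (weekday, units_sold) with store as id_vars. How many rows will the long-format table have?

12

3 store values × 4 melted columns = 12 rows.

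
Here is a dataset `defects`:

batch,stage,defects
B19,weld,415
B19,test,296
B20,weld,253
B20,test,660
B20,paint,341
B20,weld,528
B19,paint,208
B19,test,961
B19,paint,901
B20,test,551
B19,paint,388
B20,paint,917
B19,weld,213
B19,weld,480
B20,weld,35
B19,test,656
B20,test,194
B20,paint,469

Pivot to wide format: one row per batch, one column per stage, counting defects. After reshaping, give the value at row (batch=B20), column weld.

3

Rows with batch=B20 and stage=weld: defects values are 253, 528, 35.
3 rows match — count = 3.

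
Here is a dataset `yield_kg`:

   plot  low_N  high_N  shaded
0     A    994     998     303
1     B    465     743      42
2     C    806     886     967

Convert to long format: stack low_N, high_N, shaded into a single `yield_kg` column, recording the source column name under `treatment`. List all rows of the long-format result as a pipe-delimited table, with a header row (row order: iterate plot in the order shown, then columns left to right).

Each (plot, column) pair becomes one row: 3 × 3 = 9 rows.
For example, (A, low_N) → yield_kg=994.

| plot | treatment | yield_kg |
| A | low_N | 994 |
| A | high_N | 998 |
| A | shaded | 303 |
| B | low_N | 465 |
| B | high_N | 743 |
| B | shaded | 42 |
| C | low_N | 806 |
| C | high_N | 886 |
| C | shaded | 967 |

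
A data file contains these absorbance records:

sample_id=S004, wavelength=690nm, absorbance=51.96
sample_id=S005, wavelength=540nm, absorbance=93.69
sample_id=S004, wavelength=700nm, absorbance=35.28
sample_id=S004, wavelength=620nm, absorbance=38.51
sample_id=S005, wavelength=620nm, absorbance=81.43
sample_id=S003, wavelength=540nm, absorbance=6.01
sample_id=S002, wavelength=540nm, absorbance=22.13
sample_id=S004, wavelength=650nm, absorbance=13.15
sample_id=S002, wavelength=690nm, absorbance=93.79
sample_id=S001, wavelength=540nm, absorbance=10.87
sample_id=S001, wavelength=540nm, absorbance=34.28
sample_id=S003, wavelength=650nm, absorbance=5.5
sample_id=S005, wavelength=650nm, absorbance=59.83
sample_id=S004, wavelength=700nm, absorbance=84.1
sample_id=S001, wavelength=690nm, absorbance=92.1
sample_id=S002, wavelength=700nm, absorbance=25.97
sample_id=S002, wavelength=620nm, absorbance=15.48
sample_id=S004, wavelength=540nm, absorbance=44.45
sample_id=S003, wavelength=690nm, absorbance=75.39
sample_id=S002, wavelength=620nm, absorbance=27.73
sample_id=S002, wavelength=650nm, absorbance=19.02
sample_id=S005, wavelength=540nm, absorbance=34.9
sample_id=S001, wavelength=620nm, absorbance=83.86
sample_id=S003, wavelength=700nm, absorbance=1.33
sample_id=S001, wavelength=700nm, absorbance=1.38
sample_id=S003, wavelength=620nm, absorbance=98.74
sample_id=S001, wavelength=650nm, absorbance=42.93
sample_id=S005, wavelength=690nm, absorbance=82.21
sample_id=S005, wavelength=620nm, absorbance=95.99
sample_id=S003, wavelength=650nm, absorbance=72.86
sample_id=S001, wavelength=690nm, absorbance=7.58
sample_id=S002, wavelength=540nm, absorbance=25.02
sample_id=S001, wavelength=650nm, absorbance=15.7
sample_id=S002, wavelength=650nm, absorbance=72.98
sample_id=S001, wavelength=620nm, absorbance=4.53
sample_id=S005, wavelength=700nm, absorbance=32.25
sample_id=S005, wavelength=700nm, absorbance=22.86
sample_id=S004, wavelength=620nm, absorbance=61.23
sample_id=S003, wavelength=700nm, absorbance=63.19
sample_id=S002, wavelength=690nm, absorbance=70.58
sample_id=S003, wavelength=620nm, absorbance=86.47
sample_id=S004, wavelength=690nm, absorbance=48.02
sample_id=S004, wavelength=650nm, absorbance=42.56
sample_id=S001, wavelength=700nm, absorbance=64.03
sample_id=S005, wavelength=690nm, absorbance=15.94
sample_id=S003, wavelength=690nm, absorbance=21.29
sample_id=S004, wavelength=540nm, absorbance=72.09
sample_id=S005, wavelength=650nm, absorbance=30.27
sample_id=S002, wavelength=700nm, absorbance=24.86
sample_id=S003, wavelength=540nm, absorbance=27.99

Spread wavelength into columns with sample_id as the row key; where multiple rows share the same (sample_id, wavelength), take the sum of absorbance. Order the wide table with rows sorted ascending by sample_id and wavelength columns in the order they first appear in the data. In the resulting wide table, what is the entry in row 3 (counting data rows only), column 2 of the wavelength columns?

With rows sorted ascending by sample_id, row 3 is sample_id=S003. wavelength columns in first-appearance order: 690nm, 540nm, 700nm, 620nm, 650nm; column 2 is 540nm.
Long rows with sample_id=S003, wavelength=540nm: 6.01 + 27.99 = 34.

34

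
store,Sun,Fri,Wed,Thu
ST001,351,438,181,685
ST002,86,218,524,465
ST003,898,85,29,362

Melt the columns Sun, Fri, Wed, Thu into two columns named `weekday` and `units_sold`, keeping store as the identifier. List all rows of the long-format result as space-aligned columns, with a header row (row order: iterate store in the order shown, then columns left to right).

store  weekday  units_sold
ST001  Sun      351       
ST001  Fri      438       
ST001  Wed      181       
ST001  Thu      685       
ST002  Sun      86        
ST002  Fri      218       
ST002  Wed      524       
ST002  Thu      465       
ST003  Sun      898       
ST003  Fri      85        
ST003  Wed      29        
ST003  Thu      362       

Each (store, column) pair becomes one row: 3 × 4 = 12 rows.
For example, (ST001, Sun) → units_sold=351.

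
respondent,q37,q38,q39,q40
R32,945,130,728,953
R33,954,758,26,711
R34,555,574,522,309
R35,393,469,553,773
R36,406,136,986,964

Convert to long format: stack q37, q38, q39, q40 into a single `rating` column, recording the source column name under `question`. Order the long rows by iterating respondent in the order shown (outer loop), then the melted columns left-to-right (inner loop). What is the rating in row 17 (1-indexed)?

20 rows total (5 × 4). Row 17: index ⌊(17-1)/4⌋ = 4 into respondent → R36; (17-1) mod 4 = 0 into the melted columns → q37.
So row 17 is (R36, q37, 406); rating = 406.

406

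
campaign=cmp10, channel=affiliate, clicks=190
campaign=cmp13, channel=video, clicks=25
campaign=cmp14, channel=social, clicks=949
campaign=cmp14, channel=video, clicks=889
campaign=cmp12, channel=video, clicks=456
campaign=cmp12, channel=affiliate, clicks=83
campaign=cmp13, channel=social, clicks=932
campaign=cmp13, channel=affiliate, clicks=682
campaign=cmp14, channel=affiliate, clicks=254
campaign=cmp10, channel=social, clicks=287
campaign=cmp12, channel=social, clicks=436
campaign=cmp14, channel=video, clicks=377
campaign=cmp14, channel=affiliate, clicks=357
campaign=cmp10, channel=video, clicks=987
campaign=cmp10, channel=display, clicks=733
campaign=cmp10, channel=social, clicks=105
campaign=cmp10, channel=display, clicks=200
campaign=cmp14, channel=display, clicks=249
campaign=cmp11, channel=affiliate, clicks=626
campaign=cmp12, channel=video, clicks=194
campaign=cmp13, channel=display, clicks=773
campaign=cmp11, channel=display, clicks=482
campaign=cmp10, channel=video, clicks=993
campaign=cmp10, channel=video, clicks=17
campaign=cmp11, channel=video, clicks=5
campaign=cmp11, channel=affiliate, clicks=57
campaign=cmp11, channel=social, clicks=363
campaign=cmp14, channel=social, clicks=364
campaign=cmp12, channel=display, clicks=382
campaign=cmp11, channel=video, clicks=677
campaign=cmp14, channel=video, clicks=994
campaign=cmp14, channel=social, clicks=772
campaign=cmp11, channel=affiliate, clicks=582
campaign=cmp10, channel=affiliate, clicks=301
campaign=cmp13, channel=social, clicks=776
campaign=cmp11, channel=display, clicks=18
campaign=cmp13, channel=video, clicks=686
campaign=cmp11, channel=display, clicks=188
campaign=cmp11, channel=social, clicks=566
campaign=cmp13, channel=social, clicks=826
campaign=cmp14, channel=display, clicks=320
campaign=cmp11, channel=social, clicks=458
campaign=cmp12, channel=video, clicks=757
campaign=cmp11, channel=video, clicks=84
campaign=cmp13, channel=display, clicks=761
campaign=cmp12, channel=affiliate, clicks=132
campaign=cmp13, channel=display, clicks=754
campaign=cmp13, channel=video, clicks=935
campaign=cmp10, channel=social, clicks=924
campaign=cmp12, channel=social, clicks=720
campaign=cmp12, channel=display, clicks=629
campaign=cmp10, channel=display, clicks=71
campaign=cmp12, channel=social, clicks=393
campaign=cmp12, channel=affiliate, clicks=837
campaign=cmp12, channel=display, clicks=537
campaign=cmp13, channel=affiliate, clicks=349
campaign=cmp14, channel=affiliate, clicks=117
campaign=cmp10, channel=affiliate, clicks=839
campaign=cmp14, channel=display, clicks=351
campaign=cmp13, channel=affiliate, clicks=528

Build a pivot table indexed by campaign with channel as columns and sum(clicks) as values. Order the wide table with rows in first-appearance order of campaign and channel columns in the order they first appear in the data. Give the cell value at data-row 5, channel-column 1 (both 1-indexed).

1265

With rows in first-appearance order of campaign, row 5 is campaign=cmp11. channel columns in first-appearance order: affiliate, video, social, display; column 1 is affiliate.
Long rows with campaign=cmp11, channel=affiliate: 626 + 57 + 582 = 1265.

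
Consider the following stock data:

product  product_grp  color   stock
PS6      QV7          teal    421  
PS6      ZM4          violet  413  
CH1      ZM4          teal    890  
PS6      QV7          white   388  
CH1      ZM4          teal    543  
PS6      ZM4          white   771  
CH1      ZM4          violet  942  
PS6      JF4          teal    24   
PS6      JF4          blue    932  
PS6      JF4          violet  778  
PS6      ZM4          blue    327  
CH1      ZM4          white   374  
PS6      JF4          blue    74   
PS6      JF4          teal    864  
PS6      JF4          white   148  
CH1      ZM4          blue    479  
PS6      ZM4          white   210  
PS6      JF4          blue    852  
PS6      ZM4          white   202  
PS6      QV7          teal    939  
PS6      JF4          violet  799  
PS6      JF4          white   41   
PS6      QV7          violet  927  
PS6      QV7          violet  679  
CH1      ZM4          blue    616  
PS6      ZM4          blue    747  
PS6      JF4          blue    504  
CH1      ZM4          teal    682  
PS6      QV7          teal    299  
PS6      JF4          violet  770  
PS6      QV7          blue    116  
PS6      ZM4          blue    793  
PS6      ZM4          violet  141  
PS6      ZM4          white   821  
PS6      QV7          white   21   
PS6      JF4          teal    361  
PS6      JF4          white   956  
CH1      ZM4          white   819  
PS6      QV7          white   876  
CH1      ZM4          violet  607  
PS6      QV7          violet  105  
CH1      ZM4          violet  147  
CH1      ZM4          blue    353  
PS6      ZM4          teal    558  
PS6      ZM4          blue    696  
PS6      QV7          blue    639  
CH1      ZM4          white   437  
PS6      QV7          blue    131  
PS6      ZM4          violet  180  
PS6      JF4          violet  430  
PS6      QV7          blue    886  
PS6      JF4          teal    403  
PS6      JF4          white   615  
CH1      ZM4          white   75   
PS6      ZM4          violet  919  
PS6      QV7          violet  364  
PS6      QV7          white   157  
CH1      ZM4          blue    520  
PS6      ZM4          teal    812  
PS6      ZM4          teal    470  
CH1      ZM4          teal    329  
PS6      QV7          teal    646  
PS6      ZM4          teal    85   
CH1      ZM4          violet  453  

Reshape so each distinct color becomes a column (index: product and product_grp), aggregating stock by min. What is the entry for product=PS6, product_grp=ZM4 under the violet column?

Rows with product=PS6, product_grp=ZM4 and color=violet: stock values are 413, 141, 180, 919.
min(413, 141, 180, 919) = 141.

141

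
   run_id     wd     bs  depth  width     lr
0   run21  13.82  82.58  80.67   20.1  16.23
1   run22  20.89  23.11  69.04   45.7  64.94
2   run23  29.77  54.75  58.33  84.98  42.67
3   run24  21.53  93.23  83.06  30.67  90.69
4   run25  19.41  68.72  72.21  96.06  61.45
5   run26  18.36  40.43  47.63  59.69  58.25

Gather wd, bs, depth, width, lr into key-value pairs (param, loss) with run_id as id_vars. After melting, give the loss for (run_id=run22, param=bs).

23.11

Unpivoting turns each (run_id, wide-column) pair into one long row.
The wide cell at row run22, column bs holds 23.11, so the long row (run22, bs) has loss=23.11.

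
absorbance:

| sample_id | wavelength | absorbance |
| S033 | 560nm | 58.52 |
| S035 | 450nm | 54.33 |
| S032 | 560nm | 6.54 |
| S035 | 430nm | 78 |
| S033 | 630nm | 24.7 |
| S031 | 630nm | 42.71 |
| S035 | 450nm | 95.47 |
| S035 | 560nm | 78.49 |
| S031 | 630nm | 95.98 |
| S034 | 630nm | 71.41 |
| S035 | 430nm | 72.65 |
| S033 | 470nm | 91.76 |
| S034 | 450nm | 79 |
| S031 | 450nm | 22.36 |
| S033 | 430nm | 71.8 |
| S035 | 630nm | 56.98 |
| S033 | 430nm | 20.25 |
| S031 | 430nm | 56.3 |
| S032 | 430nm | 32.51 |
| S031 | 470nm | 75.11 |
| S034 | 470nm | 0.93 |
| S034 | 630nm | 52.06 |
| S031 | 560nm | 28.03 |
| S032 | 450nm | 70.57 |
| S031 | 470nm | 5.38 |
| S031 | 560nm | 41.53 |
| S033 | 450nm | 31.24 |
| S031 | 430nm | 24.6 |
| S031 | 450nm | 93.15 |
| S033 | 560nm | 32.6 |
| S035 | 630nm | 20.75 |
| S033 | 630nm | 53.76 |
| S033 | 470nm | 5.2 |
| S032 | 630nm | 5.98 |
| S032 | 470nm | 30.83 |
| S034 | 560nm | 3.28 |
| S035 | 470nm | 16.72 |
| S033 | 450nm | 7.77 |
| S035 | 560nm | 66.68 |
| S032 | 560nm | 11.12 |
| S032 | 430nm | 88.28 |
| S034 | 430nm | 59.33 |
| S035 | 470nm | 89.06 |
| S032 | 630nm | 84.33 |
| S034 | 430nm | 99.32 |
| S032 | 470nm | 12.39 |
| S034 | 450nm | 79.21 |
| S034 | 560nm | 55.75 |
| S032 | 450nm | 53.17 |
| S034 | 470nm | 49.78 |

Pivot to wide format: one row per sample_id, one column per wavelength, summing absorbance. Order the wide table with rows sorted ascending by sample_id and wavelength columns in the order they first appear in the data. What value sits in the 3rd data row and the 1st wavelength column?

91.12

With rows sorted ascending by sample_id, row 3 is sample_id=S033. wavelength columns in first-appearance order: 560nm, 450nm, 430nm, 630nm, 470nm; column 1 is 560nm.
Long rows with sample_id=S033, wavelength=560nm: 58.52 + 32.6 = 91.12.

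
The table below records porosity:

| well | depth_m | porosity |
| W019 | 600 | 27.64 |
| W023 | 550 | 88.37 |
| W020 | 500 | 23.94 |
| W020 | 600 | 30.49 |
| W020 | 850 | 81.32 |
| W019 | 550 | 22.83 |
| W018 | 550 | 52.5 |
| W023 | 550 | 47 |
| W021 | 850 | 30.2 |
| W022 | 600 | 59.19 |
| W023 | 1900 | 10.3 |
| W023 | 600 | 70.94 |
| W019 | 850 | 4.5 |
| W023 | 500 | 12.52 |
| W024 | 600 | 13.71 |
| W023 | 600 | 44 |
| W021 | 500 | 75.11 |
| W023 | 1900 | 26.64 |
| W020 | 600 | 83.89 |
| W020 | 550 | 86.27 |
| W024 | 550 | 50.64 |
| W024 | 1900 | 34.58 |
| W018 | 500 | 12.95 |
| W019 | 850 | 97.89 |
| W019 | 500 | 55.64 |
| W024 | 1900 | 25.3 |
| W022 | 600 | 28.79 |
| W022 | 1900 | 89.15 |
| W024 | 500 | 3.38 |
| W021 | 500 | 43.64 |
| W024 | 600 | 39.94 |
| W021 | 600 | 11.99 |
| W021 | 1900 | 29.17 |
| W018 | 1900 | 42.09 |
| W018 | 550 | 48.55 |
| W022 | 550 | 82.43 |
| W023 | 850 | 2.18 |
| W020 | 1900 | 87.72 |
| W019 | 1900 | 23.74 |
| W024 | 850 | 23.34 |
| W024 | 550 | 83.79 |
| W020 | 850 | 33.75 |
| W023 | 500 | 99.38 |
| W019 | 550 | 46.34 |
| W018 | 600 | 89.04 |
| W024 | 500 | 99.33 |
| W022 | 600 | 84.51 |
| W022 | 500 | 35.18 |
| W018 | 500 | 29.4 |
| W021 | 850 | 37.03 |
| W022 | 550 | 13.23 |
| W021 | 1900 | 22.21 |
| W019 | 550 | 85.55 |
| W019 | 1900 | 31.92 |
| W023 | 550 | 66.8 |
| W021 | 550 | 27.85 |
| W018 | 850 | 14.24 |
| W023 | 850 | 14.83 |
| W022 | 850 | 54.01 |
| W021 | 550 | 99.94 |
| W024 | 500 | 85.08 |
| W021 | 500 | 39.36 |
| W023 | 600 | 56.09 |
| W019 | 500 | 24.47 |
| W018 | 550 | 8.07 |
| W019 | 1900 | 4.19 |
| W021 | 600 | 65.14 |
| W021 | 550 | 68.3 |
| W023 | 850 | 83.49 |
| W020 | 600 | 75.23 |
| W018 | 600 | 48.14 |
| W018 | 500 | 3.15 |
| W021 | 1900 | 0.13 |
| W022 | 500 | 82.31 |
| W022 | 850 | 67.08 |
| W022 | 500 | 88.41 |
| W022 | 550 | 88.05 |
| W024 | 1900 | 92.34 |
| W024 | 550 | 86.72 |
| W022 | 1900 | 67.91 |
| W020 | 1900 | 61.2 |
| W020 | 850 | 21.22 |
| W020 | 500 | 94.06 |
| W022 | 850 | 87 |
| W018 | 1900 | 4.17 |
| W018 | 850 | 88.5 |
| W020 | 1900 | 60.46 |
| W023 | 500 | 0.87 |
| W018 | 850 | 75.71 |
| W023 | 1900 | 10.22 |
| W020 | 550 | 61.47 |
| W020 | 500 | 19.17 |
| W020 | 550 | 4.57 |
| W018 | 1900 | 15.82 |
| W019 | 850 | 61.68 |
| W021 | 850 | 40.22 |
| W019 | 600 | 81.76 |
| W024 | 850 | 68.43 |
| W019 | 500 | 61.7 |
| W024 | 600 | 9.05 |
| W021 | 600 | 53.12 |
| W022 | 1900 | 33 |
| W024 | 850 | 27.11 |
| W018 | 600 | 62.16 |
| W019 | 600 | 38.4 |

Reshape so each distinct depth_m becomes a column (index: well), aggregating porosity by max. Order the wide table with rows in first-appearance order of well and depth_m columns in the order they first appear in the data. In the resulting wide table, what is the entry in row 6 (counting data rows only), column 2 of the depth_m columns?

With rows in first-appearance order of well, row 6 is well=W022. depth_m columns in first-appearance order: 600, 550, 500, 850, 1900; column 2 is 550.
Long rows with well=W022, depth_m=550: max(82.43, 13.23, 88.05) = 88.05.

88.05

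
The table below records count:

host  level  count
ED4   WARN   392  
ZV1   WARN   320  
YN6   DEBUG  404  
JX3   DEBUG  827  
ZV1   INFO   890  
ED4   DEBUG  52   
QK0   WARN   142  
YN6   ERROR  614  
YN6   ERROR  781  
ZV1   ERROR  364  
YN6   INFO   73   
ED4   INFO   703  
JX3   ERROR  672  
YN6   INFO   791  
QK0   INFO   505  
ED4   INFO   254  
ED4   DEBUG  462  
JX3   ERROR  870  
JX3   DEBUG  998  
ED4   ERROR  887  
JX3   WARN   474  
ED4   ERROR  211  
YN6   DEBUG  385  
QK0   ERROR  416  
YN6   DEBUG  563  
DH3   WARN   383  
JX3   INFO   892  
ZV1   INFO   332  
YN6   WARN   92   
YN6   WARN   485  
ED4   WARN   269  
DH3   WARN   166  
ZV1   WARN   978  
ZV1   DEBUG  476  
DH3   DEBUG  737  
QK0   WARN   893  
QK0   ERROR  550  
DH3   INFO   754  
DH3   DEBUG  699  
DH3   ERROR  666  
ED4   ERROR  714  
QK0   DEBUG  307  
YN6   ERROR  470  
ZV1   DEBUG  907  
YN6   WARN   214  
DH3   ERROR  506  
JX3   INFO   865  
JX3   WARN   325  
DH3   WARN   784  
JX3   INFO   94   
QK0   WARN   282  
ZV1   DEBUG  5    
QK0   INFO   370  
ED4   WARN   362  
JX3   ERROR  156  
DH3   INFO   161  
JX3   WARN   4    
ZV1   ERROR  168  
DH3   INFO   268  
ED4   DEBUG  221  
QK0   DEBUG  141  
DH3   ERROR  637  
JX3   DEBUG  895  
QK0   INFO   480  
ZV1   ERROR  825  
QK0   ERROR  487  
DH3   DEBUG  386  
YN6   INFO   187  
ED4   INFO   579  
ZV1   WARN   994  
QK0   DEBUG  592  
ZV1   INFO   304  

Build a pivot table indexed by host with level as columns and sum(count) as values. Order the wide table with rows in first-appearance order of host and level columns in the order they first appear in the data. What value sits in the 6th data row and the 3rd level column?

1183

With rows in first-appearance order of host, row 6 is host=DH3. level columns in first-appearance order: WARN, DEBUG, INFO, ERROR; column 3 is INFO.
Long rows with host=DH3, level=INFO: 754 + 161 + 268 = 1183.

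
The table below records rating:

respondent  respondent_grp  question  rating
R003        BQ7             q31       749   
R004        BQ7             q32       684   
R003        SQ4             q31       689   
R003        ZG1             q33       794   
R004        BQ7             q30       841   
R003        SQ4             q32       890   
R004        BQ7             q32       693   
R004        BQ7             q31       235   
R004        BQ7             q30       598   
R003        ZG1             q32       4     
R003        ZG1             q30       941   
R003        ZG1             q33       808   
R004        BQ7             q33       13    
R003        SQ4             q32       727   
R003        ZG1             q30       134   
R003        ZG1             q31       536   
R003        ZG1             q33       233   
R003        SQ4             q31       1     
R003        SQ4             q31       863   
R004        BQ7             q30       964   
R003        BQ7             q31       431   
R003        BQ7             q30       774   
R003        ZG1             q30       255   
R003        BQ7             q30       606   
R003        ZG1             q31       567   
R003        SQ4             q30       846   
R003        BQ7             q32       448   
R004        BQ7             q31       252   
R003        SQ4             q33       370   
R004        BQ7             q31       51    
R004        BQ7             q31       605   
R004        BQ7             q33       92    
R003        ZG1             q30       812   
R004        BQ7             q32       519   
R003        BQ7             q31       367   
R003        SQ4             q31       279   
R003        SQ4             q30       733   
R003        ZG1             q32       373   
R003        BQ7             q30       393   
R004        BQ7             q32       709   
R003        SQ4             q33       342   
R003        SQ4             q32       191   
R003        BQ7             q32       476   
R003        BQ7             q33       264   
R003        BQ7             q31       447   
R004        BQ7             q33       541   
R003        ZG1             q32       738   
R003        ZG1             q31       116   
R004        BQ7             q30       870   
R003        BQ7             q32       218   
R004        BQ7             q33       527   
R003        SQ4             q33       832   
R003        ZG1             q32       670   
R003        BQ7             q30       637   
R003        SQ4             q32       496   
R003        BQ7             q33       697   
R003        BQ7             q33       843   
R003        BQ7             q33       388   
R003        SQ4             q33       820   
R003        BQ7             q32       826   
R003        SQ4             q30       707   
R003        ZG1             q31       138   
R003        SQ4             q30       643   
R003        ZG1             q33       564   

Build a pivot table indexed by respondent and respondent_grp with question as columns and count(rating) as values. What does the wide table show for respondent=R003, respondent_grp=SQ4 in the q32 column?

4

Rows with respondent=R003, respondent_grp=SQ4 and question=q32: rating values are 890, 727, 191, 496.
4 rows match — count = 4.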